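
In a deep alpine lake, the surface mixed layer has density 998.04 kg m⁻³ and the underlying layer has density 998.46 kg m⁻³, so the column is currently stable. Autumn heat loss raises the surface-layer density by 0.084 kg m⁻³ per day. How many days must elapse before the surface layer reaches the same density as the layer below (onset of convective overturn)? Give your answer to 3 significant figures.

5.00 days

Density deficit of the surface layer: 998.46 − 998.04 = 0.42 kg m⁻³.
Required change = 0.42 / 0.084 = 5.00 days.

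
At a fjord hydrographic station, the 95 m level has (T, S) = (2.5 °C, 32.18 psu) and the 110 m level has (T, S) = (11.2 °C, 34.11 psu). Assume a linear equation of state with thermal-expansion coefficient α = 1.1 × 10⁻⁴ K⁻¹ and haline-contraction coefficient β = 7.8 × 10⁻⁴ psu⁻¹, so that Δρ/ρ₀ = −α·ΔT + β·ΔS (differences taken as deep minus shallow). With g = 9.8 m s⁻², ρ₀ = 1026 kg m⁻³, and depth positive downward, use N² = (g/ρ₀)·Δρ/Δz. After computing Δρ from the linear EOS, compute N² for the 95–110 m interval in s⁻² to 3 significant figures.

ΔT = +8.7 K, ΔS = +1.93 psu (deep − shallow).
Δρ/ρ₀ = −αΔT + βΔS = -9.57 × 10⁻⁴ + 1.5054 × 10⁻³ = 5.484 × 10⁻⁴, so Δρ ≈ 0.5627 kg m⁻³.
N² = (g/ρ₀)·Δρ/Δz = g·(Δρ/ρ₀)/Δz = 9.8 × 5.484 × 10⁻⁴ / 15 = 3.5829 × 10⁻⁴ s⁻² ≈ 3.58 × 10⁻⁴ s⁻².

3.58 × 10⁻⁴ s⁻²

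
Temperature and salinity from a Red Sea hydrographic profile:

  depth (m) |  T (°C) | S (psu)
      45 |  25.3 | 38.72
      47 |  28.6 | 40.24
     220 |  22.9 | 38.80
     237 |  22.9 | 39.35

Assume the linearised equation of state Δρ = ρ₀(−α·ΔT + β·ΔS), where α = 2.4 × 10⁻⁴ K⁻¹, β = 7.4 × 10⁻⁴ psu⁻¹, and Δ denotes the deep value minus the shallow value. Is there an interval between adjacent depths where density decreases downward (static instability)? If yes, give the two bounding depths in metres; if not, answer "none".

none

Evaluate Δρ/ρ₀ = −αΔT + βΔS across each adjacent pair:
  45–47 m: −αΔT+βΔS = −(2.4 × 10⁻⁴)(+3.3)+(7.4 × 10⁻⁴)(+1.52) = 3.3 × 10⁻⁴ → stable
  47–220 m: −αΔT+βΔS = −(2.4 × 10⁻⁴)(-5.7)+(7.4 × 10⁻⁴)(-1.44) = 3.0 × 10⁻⁴ → stable
  220–237 m: −αΔT+βΔS = −(2.4 × 10⁻⁴)(+0.0)+(7.4 × 10⁻⁴)(+0.55) = 4.1 × 10⁻⁴ → stable
Every interval has Δρ > 0: the column is stably stratified throughout.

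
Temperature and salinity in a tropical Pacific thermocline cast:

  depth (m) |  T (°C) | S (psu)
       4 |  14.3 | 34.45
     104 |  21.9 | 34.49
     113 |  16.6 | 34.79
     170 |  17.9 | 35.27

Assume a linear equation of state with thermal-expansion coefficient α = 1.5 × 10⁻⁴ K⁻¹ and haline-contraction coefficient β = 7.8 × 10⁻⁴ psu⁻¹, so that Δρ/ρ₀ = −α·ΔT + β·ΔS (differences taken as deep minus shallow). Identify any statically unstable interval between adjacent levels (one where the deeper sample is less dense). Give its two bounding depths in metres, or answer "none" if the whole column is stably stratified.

4–104 m

Evaluate Δρ/ρ₀ = −αΔT + βΔS across each adjacent pair:
  4–104 m: −αΔT+βΔS = −(1.5 × 10⁻⁴)(+7.6)+(7.8 × 10⁻⁴)(+0.04) = -1.1 × 10⁻³ → UNSTABLE
  104–113 m: −αΔT+βΔS = −(1.5 × 10⁻⁴)(-5.3)+(7.8 × 10⁻⁴)(+0.30) = 1.0 × 10⁻³ → stable
  113–170 m: −αΔT+βΔS = −(1.5 × 10⁻⁴)(+1.3)+(7.8 × 10⁻⁴)(+0.48) = 1.8 × 10⁻⁴ → stable
The 4–104 m interval has Δρ < 0: lighter water underlies denser water.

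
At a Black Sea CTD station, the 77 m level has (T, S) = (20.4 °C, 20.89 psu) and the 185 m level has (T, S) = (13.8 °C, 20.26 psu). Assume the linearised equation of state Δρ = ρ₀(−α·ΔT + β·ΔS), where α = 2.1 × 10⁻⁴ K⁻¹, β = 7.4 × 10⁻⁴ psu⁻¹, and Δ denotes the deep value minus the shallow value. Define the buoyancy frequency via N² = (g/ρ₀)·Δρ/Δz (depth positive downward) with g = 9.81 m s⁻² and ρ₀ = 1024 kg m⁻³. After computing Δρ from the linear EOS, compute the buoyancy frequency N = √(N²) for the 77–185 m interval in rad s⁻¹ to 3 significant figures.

9.14 × 10⁻³ rad s⁻¹

ΔT = -6.6 K, ΔS = -0.63 psu (deep − shallow).
Δρ/ρ₀ = −αΔT + βΔS = 1.386 × 10⁻³ − 4.662 × 10⁻⁴ = 9.198 × 10⁻⁴, so Δρ ≈ 0.9419 kg m⁻³.
N² = (g/ρ₀)·Δρ/Δz = g·(Δρ/ρ₀)/Δz = 9.81 × 9.198 × 10⁻⁴ / 108 = 8.3549 × 10⁻⁵ s⁻².
N = √(8.3549 × 10⁻⁵) = 9.1405 × 10⁻³ rad s⁻¹ ≈ 9.14 × 10⁻³ rad s⁻¹.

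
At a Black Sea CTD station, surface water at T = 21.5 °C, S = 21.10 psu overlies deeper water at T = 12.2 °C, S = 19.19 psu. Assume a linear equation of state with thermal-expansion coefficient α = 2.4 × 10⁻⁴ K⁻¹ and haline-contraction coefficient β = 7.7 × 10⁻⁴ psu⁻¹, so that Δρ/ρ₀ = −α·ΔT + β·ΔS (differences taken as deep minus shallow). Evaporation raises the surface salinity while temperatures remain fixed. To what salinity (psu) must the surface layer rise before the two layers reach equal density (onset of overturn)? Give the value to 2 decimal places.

22.09 psu

Neutral buoyancy requires −α(T_deep − T_surf) + β(S_deep − S_surf′) = 0.
S_surf′ = S_deep − (α/β)·ΔT = 19.19 − (2.4 × 10⁻⁴/7.7 × 10⁻⁴)·(-9.3) = 22.0887 psu.
Increase required: 22.0887 − 21.10 = 0.9887 psu.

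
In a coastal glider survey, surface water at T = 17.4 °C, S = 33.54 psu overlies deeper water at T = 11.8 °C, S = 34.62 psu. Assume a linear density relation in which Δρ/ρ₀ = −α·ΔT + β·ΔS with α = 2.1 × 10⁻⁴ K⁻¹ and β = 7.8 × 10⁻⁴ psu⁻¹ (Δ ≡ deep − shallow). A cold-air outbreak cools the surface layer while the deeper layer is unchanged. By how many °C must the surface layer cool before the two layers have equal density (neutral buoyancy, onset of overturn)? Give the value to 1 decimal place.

9.6 °C

Neutral buoyancy requires Δρ = 0, i.e. −α(T_deep − T_surf′) + β(S_deep − S_surf) = 0.
T_surf′ = T_deep − (β/α)·ΔS = 11.8 − (7.8 × 10⁻⁴/2.1 × 10⁻⁴)·(+1.08) = 7.789 °C.
Cooling required: 17.4 − (7.789) = 9.611 °C.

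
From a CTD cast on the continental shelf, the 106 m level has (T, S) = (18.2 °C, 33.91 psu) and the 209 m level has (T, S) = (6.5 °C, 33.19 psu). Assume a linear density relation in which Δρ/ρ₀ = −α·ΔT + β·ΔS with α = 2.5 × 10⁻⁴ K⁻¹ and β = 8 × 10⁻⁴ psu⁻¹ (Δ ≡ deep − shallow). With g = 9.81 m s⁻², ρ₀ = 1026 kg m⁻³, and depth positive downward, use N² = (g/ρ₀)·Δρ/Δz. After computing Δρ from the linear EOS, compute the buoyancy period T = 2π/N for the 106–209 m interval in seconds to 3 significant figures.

ΔT = -11.7 K, ΔS = -0.72 psu (deep − shallow).
Δρ/ρ₀ = −αΔT + βΔS = 2.925 × 10⁻³ − 5.76 × 10⁻⁴ = 2.349 × 10⁻³, so Δρ ≈ 2.410 kg m⁻³.
N² = (g/ρ₀)·Δρ/Δz = g·(Δρ/ρ₀)/Δz = 9.81 × 2.349 × 10⁻³ / 103 = 2.2373 × 10⁻⁴ s⁻².
N = √(2.2373 × 10⁻⁴) = 0.014958 rad s⁻¹ → T = 2π/N = 420.06 s ≈ 420 s.

420 s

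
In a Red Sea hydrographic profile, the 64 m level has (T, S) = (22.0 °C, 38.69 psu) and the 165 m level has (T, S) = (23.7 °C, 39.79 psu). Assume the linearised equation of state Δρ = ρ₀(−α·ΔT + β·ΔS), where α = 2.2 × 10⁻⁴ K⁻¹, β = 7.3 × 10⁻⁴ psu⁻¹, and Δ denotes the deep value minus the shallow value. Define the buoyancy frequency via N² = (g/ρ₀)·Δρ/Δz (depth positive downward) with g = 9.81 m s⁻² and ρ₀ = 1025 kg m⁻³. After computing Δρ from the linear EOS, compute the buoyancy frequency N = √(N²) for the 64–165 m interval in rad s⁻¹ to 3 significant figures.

ΔT = +1.7 K, ΔS = +1.10 psu (deep − shallow).
Δρ/ρ₀ = −αΔT + βΔS = -3.74 × 10⁻⁴ + 8.03 × 10⁻⁴ = 4.29 × 10⁻⁴, so Δρ ≈ 0.4397 kg m⁻³.
N² = (g/ρ₀)·Δρ/Δz = g·(Δρ/ρ₀)/Δz = 9.81 × 4.29 × 10⁻⁴ / 101 = 4.1668 × 10⁻⁵ s⁻².
N = √(4.1668 × 10⁻⁵) = 6.4551 × 10⁻³ rad s⁻¹ ≈ 6.46 × 10⁻³ rad s⁻¹.

6.46 × 10⁻³ rad s⁻¹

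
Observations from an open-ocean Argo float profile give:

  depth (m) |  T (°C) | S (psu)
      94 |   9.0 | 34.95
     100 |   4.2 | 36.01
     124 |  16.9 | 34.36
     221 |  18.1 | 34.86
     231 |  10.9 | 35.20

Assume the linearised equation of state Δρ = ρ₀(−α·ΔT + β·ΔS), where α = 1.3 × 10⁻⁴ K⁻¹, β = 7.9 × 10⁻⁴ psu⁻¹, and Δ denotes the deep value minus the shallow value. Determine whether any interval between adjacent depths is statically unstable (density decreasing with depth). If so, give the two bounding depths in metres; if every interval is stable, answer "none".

100–124 m

Evaluate Δρ/ρ₀ = −αΔT + βΔS across each adjacent pair:
  94–100 m: −αΔT+βΔS = −(1.3 × 10⁻⁴)(-4.8)+(7.9 × 10⁻⁴)(+1.06) = 1.5 × 10⁻³ → stable
  100–124 m: −αΔT+βΔS = −(1.3 × 10⁻⁴)(+12.7)+(7.9 × 10⁻⁴)(-1.65) = -3.0 × 10⁻³ → UNSTABLE
  124–221 m: −αΔT+βΔS = −(1.3 × 10⁻⁴)(+1.2)+(7.9 × 10⁻⁴)(+0.50) = 2.4 × 10⁻⁴ → stable
  221–231 m: −αΔT+βΔS = −(1.3 × 10⁻⁴)(-7.2)+(7.9 × 10⁻⁴)(+0.34) = 1.2 × 10⁻³ → stable
The 100–124 m interval has Δρ < 0: lighter water underlies denser water.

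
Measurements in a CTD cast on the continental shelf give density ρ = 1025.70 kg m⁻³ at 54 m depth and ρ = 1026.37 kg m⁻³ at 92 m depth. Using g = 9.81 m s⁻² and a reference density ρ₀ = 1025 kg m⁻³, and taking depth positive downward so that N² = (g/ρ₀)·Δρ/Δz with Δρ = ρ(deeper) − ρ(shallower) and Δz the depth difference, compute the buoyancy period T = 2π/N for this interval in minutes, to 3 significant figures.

Δρ = 1026.37 − 1025.70 = 0.67 kg m⁻³ over Δz = 92 − 54 = 38 m.
N² = (9.81/1025) × (0.67/38) = 1.6875 × 10⁻⁴ s⁻².
N = √(1.6875 × 10⁻⁴) = 0.012990 rad s⁻¹, so T = 2π/N = 483.69 s = 8.0615 min ≈ 8.06 min.
A positive N² confirms static stability across the interval.

8.06 min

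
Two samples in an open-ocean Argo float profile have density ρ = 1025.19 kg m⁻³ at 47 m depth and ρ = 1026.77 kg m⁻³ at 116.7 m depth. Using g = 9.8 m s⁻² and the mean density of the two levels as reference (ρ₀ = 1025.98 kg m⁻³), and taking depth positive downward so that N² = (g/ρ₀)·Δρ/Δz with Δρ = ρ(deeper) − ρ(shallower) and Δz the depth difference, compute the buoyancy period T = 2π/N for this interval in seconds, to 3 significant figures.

427 s

Δρ = 1026.77 − 1025.19 = 1.58 kg m⁻³ over Δz = 116.7 − 47 = 69.7 m.
N² = (9.8/1025.98) × (1.58/69.7) = 2.1653 × 10⁻⁴ s⁻².
N = √(2.1653 × 10⁻⁴) = 0.014715 rad s⁻¹, so T = 2π/N = 426.99 s ≈ 427 s.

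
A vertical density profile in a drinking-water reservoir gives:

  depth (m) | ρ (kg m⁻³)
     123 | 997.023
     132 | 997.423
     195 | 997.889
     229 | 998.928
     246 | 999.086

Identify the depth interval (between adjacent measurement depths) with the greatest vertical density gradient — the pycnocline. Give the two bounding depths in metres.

123–132 m

Compute the density gradient over each adjacent pair:
  123–132 m: Δρ/Δz = 0.400/9 = 0.044 kg m⁻⁴
  132–195 m: Δρ/Δz = 0.466/63 = 7.4 × 10⁻³ kg m⁻⁴
  195–229 m: Δρ/Δz = 1.039/34 = 0.031 kg m⁻⁴
  229–246 m: Δρ/Δz = 0.158/17 = 9.3 × 10⁻³ kg m⁻⁴
The largest gradient is in the 123–132 m interval — the pycnocline.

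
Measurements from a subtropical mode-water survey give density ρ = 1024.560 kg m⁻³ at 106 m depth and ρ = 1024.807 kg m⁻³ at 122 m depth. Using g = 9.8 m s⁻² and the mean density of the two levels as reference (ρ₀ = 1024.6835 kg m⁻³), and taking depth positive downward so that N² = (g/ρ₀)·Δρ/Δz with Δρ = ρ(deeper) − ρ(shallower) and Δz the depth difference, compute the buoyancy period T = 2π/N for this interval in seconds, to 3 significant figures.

Δρ = 1024.807 − 1024.560 = 0.247 kg m⁻³ over Δz = 122 − 106 = 16 m.
N² = (9.8/1024.6835) × (0.247/16) = 1.4764 × 10⁻⁴ s⁻².
N = √(1.4764 × 10⁻⁴) = 0.012151 rad s⁻¹, so T = 2π/N = 517.09 s ≈ 517 s.

517 s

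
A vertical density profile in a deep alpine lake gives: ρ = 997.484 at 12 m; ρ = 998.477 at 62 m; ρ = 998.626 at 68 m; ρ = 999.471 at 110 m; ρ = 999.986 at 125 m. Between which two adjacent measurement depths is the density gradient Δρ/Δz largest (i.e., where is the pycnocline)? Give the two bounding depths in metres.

110–125 m

Compute the density gradient over each adjacent pair:
  12–62 m: Δρ/Δz = 0.993/50 = 0.020 kg m⁻⁴
  62–68 m: Δρ/Δz = 0.149/6 = 0.025 kg m⁻⁴
  68–110 m: Δρ/Δz = 0.845/42 = 0.020 kg m⁻⁴
  110–125 m: Δρ/Δz = 0.515/15 = 0.034 kg m⁻⁴
The largest gradient is in the 110–125 m interval — the pycnocline.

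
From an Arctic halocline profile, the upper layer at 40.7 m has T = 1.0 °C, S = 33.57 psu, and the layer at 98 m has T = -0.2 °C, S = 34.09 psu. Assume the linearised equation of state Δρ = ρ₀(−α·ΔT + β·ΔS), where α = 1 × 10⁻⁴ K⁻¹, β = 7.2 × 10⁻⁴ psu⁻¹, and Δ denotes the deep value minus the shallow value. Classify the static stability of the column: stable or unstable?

stable

ΔT = -0.2 − 1.0 = -1.2 K and ΔS = 34.09 − 33.57 = +0.52 psu (deep − shallow).
−αΔT = 1.20 × 10⁻⁴; βΔS = 3.744 × 10⁻⁴; sum Δρ/ρ₀ = 4.944 × 10⁻⁴.
Δρ/ρ₀ > 0, so Δρ > 0: deeper water is denser → statically stable.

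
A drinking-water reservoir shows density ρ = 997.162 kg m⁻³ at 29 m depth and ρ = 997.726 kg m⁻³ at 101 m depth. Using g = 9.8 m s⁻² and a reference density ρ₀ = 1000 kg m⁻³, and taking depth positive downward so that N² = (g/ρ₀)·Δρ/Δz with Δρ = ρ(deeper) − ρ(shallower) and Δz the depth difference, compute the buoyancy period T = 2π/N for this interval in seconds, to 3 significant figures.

717 s

Δρ = 997.726 − 997.162 = 0.564 kg m⁻³ over Δz = 101 − 29 = 72 m.
N² = (9.8/1000) × (0.564/72) = 7.6767 × 10⁻⁵ s⁻².
N = √(7.6767 × 10⁻⁵) = 8.7617 × 10⁻³ rad s⁻¹, so T = 2π/N = 717.12 s ≈ 717 s.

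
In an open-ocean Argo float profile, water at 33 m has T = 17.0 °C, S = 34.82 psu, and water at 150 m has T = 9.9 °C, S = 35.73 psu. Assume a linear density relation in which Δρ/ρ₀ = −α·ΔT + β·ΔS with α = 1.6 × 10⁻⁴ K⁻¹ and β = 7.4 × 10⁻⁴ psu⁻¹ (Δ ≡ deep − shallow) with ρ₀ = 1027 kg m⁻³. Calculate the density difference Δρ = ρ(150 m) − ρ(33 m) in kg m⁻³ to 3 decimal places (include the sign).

+1.858 kg m⁻³

ΔT = -7.1 K, ΔS = +0.91 psu (deep − shallow).
Δρ/ρ₀ = −(1.6 × 10⁻⁴)(-7.1) + (7.4 × 10⁻⁴)(+0.91) = 1.8094 × 10⁻³.
Δρ = 1027 × (1.8094 × 10⁻³) = +1.858 kg m⁻³.
Positive Δρ: denser below, stable.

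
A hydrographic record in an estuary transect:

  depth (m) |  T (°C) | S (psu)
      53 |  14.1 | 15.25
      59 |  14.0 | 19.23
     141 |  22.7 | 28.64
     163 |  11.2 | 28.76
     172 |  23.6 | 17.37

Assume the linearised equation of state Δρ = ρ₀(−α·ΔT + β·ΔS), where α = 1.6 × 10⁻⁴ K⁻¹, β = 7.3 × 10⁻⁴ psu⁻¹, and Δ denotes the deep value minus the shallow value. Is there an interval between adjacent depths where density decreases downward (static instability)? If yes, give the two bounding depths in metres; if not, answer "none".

163–172 m

Evaluate Δρ/ρ₀ = −αΔT + βΔS across each adjacent pair:
  53–59 m: −αΔT+βΔS = −(1.6 × 10⁻⁴)(-0.1)+(7.3 × 10⁻⁴)(+3.98) = 2.9 × 10⁻³ → stable
  59–141 m: −αΔT+βΔS = −(1.6 × 10⁻⁴)(+8.7)+(7.3 × 10⁻⁴)(+9.41) = 5.5 × 10⁻³ → stable
  141–163 m: −αΔT+βΔS = −(1.6 × 10⁻⁴)(-11.5)+(7.3 × 10⁻⁴)(+0.12) = 1.9 × 10⁻³ → stable
  163–172 m: −αΔT+βΔS = −(1.6 × 10⁻⁴)(+12.4)+(7.3 × 10⁻⁴)(-11.39) = -0.010 → UNSTABLE
The 163–172 m interval has Δρ < 0: lighter water underlies denser water.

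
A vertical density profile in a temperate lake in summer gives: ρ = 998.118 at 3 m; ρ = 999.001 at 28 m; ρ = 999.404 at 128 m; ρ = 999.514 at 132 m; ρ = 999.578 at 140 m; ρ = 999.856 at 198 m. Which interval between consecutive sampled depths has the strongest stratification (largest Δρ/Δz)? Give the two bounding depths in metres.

Compute the density gradient over each adjacent pair:
  3–28 m: Δρ/Δz = 0.883/25 = 0.035 kg m⁻⁴
  28–128 m: Δρ/Δz = 0.403/100 = 4.0 × 10⁻³ kg m⁻⁴
  128–132 m: Δρ/Δz = 0.110/4 = 0.028 kg m⁻⁴
  132–140 m: Δρ/Δz = 0.064/8 = 8.0 × 10⁻³ kg m⁻⁴
  140–198 m: Δρ/Δz = 0.278/58 = 4.8 × 10⁻³ kg m⁻⁴
The largest gradient is in the 3–28 m interval — the pycnocline.

3–28 m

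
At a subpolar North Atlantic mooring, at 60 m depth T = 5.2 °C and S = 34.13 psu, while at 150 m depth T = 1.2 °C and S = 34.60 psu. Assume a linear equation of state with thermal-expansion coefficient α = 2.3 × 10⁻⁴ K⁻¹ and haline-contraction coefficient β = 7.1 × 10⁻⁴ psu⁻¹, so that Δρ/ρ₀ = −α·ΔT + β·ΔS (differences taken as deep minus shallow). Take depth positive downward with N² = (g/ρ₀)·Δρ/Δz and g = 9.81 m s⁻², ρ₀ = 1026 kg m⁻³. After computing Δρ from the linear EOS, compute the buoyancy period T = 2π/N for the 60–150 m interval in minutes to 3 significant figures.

ΔT = -4.0 K, ΔS = +0.47 psu (deep − shallow).
Δρ/ρ₀ = −αΔT + βΔS = 9.20 × 10⁻⁴ + 3.337 × 10⁻⁴ = 1.2537 × 10⁻³, so Δρ ≈ 1.286 kg m⁻³.
N² = (g/ρ₀)·Δρ/Δz = g·(Δρ/ρ₀)/Δz = 9.81 × 1.2537 × 10⁻³ / 90 = 1.3665 × 10⁻⁴ s⁻².
N = √(1.3665 × 10⁻⁴) = 0.011690 rad s⁻¹ → T = 2π/N = 537.48 s = 8.9580 min ≈ 8.96 min.

8.96 min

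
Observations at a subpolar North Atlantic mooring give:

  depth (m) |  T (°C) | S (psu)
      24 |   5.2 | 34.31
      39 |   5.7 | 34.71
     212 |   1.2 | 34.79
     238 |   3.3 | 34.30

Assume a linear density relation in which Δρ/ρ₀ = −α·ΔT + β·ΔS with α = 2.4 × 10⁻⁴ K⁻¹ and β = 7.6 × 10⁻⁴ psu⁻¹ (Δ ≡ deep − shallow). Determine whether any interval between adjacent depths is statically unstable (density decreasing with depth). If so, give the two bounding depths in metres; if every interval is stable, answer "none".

212–238 m

Evaluate Δρ/ρ₀ = −αΔT + βΔS across each adjacent pair:
  24–39 m: −αΔT+βΔS = −(2.4 × 10⁻⁴)(+0.5)+(7.6 × 10⁻⁴)(+0.40) = 1.8 × 10⁻⁴ → stable
  39–212 m: −αΔT+βΔS = −(2.4 × 10⁻⁴)(-4.5)+(7.6 × 10⁻⁴)(+0.08) = 1.1 × 10⁻³ → stable
  212–238 m: −αΔT+βΔS = −(2.4 × 10⁻⁴)(+2.1)+(7.6 × 10⁻⁴)(-0.49) = -8.8 × 10⁻⁴ → UNSTABLE
The 212–238 m interval has Δρ < 0: lighter water underlies denser water.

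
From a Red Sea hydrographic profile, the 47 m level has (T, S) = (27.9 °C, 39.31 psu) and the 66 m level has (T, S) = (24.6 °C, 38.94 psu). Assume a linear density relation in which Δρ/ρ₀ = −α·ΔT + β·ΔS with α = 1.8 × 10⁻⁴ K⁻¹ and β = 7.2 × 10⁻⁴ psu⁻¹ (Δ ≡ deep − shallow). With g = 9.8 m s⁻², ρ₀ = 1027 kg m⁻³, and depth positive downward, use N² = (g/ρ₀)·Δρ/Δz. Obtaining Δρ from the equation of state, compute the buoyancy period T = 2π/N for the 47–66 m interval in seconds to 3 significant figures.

ΔT = -3.3 K, ΔS = -0.37 psu (deep − shallow).
Δρ/ρ₀ = −αΔT + βΔS = 5.94 × 10⁻⁴ − 2.664 × 10⁻⁴ = 3.276 × 10⁻⁴, so Δρ ≈ 0.3364 kg m⁻³.
N² = (g/ρ₀)·Δρ/Δz = g·(Δρ/ρ₀)/Δz = 9.8 × 3.276 × 10⁻⁴ / 19 = 1.6897 × 10⁻⁴ s⁻².
N = √(1.6897 × 10⁻⁴) = 0.012999 rad s⁻¹ → T = 2π/N = 483.36 s ≈ 483 s.

483 s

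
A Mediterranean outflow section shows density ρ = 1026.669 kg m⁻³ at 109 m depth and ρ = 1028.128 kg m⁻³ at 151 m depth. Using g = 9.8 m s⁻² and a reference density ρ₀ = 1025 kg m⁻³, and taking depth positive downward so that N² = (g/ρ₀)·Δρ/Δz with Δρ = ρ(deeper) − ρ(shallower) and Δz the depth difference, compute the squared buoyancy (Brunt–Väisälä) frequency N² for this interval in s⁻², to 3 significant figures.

3.32 × 10⁻⁴ s⁻²

Δρ = 1028.128 − 1026.669 = 1.459 kg m⁻³ over Δz = 151 − 109 = 42 m.
N² = (9.8/1025) × (1.459/42) = 3.3213 × 10⁻⁴ s⁻² ≈ 3.32 × 10⁻⁴ s⁻².
A positive N² confirms static stability across the interval.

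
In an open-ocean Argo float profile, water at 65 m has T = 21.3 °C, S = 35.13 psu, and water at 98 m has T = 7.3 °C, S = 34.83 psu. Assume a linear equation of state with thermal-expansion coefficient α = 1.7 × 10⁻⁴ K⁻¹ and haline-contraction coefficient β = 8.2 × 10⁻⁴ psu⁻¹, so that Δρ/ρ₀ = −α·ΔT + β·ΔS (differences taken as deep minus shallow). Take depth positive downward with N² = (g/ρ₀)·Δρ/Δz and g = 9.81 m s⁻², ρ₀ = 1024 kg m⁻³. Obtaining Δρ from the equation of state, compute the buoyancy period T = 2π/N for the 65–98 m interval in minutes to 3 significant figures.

4.16 min

ΔT = -14.0 K, ΔS = -0.30 psu (deep − shallow).
Δρ/ρ₀ = −αΔT + βΔS = 2.38 × 10⁻³ − 2.46 × 10⁻⁴ = 2.134 × 10⁻³, so Δρ ≈ 2.185 kg m⁻³.
N² = (g/ρ₀)·Δρ/Δz = g·(Δρ/ρ₀)/Δz = 9.81 × 2.134 × 10⁻³ / 33 = 6.3438 × 10⁻⁴ s⁻².
N = √(6.3438 × 10⁻⁴) = 0.025187 rad s⁻¹ → T = 2π/N = 249.46 s = 4.1577 min ≈ 4.16 min.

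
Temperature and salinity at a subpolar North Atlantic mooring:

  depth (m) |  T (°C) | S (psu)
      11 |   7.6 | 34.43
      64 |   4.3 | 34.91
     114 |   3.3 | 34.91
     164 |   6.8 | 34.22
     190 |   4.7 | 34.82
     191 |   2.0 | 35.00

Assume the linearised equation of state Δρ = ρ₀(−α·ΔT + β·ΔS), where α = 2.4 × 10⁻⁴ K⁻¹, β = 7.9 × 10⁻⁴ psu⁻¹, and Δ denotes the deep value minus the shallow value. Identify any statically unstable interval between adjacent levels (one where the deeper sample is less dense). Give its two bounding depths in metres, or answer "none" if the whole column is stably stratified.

Evaluate Δρ/ρ₀ = −αΔT + βΔS across each adjacent pair:
  11–64 m: −αΔT+βΔS = −(2.4 × 10⁻⁴)(-3.3)+(7.9 × 10⁻⁴)(+0.48) = 1.2 × 10⁻³ → stable
  64–114 m: −αΔT+βΔS = −(2.4 × 10⁻⁴)(-1.0)+(7.9 × 10⁻⁴)(+0.00) = 2.4 × 10⁻⁴ → stable
  114–164 m: −αΔT+βΔS = −(2.4 × 10⁻⁴)(+3.5)+(7.9 × 10⁻⁴)(-0.69) = -1.4 × 10⁻³ → UNSTABLE
  164–190 m: −αΔT+βΔS = −(2.4 × 10⁻⁴)(-2.1)+(7.9 × 10⁻⁴)(+0.60) = 9.8 × 10⁻⁴ → stable
  190–191 m: −αΔT+βΔS = −(2.4 × 10⁻⁴)(-2.7)+(7.9 × 10⁻⁴)(+0.18) = 7.9 × 10⁻⁴ → stable
The 114–164 m interval has Δρ < 0: lighter water underlies denser water.

114–164 m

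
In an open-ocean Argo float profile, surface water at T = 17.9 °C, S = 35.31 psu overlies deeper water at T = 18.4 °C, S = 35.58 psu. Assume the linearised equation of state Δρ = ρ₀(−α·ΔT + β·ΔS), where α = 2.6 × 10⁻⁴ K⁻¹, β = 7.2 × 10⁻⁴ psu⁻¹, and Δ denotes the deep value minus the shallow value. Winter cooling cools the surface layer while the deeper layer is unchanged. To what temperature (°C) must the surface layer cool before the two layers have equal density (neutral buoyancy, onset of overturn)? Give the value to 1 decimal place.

17.7 °C

Neutral buoyancy requires Δρ = 0, i.e. −α(T_deep − T_surf′) + β(S_deep − S_surf) = 0.
T_surf′ = T_deep − (β/α)·ΔS = 18.4 − (7.2 × 10⁻⁴/2.6 × 10⁻⁴)·(+0.27) = 17.652 °C.
Cooling required: 17.9 − (17.652) = 0.248 °C.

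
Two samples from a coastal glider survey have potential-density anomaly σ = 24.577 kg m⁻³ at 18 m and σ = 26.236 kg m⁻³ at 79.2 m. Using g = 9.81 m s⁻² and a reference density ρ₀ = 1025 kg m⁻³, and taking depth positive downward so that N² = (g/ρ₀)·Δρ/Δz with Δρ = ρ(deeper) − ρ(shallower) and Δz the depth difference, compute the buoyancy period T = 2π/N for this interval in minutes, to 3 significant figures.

6.50 min

Δρ = 1026.236 − 1024.577 = 1.659 kg m⁻³ over Δz = 79.2 − 18 = 61.2 m.
N² = (9.81/1025) × (1.659/61.2) = 2.5944 × 10⁻⁴ s⁻².
N = √(2.5944 × 10⁻⁴) = 0.016107 rad s⁻¹, so T = 2π/N = 390.09 s = 6.5015 min ≈ 6.50 min.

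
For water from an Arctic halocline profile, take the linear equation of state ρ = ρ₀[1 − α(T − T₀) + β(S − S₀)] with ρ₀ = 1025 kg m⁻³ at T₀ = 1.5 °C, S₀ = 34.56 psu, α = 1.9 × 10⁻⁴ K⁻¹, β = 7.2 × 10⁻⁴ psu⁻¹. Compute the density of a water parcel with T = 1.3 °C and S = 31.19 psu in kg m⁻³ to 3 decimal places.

1022.552 kg m⁻³

T − T₀ = -0.2 K, S − S₀ = -3.37 psu.
Bracket = 1 − α·(-0.2) + β·(-3.37) = 1 + (-2.3884 × 10⁻³) = 0.9976116.
ρ = 1025 × 0.9976116 = 1022.552 kg m⁻³.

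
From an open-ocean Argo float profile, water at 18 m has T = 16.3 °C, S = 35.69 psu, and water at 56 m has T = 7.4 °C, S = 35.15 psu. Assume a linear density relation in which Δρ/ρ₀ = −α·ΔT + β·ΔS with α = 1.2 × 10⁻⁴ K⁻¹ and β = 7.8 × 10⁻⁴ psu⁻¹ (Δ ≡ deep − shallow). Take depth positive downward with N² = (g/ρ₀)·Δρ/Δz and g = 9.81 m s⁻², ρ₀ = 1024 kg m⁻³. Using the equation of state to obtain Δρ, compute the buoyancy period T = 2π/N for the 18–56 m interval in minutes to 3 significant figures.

ΔT = -8.9 K, ΔS = -0.54 psu (deep − shallow).
Δρ/ρ₀ = −αΔT + βΔS = 1.068 × 10⁻³ − 4.212 × 10⁻⁴ = 6.468 × 10⁻⁴, so Δρ ≈ 0.6623 kg m⁻³.
N² = (g/ρ₀)·Δρ/Δz = g·(Δρ/ρ₀)/Δz = 9.81 × 6.468 × 10⁻⁴ / 38 = 1.6698 × 10⁻⁴ s⁻².
N = √(1.6698 × 10⁻⁴) = 0.012922 rad s⁻¹ → T = 2π/N = 486.24 s = 8.1040 min ≈ 8.10 min.

8.10 min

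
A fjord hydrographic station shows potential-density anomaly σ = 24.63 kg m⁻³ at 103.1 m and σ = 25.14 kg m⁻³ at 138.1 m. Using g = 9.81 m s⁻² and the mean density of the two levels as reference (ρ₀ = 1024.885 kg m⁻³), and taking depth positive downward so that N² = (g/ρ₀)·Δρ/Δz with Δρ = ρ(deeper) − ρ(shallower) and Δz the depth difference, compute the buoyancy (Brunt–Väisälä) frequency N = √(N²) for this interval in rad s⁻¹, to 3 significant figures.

Δρ = 1025.14 − 1024.63 = 0.51 kg m⁻³ over Δz = 138.1 − 103.1 = 35 m.
N² = (9.81/1024.885) × (0.51/35) = 1.3947 × 10⁻⁴ s⁻².
N = √(1.3947 × 10⁻⁴) = 0.011810 rad s⁻¹ ≈ 0.0118 rad s⁻¹.
N² > 0, so the interval is statically stable.

0.0118 rad s⁻¹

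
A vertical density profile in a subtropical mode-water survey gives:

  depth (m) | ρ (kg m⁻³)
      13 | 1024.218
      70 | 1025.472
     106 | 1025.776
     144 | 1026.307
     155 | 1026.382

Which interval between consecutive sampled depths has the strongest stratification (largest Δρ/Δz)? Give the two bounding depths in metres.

13–70 m

Compute the density gradient over each adjacent pair:
  13–70 m: Δρ/Δz = 1.254/57 = 0.022 kg m⁻⁴
  70–106 m: Δρ/Δz = 0.304/36 = 8.4 × 10⁻³ kg m⁻⁴
  106–144 m: Δρ/Δz = 0.531/38 = 0.014 kg m⁻⁴
  144–155 m: Δρ/Δz = 0.075/11 = 6.8 × 10⁻³ kg m⁻⁴
The largest gradient is in the 13–70 m interval — the pycnocline.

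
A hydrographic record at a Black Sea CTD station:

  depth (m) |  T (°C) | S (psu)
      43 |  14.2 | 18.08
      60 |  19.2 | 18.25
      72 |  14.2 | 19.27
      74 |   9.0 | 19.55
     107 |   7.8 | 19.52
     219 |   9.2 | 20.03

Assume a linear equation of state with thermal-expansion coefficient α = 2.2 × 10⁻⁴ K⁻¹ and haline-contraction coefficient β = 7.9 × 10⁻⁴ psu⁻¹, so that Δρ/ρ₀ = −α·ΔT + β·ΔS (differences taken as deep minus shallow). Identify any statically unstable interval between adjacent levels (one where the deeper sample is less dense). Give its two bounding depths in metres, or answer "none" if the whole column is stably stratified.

Evaluate Δρ/ρ₀ = −αΔT + βΔS across each adjacent pair:
  43–60 m: −αΔT+βΔS = −(2.2 × 10⁻⁴)(+5.0)+(7.9 × 10⁻⁴)(+0.17) = -9.7 × 10⁻⁴ → UNSTABLE
  60–72 m: −αΔT+βΔS = −(2.2 × 10⁻⁴)(-5.0)+(7.9 × 10⁻⁴)(+1.02) = 1.9 × 10⁻³ → stable
  72–74 m: −αΔT+βΔS = −(2.2 × 10⁻⁴)(-5.2)+(7.9 × 10⁻⁴)(+0.28) = 1.4 × 10⁻³ → stable
  74–107 m: −αΔT+βΔS = −(2.2 × 10⁻⁴)(-1.2)+(7.9 × 10⁻⁴)(-0.03) = 2.4 × 10⁻⁴ → stable
  107–219 m: −αΔT+βΔS = −(2.2 × 10⁻⁴)(+1.4)+(7.9 × 10⁻⁴)(+0.51) = 9.5 × 10⁻⁵ → stable
The 43–60 m interval has Δρ < 0: lighter water underlies denser water.

43–60 m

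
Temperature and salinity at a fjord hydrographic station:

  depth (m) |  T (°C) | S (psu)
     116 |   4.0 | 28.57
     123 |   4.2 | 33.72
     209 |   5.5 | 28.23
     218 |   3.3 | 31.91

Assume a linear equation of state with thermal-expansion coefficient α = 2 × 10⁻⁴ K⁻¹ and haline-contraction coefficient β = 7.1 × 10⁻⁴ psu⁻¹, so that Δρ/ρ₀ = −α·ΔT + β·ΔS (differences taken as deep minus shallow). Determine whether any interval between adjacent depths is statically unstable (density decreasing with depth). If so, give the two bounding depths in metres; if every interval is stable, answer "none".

123–209 m

Evaluate Δρ/ρ₀ = −αΔT + βΔS across each adjacent pair:
  116–123 m: −αΔT+βΔS = −(2 × 10⁻⁴)(+0.2)+(7.1 × 10⁻⁴)(+5.15) = 3.6 × 10⁻³ → stable
  123–209 m: −αΔT+βΔS = −(2 × 10⁻⁴)(+1.3)+(7.1 × 10⁻⁴)(-5.49) = -4.2 × 10⁻³ → UNSTABLE
  209–218 m: −αΔT+βΔS = −(2 × 10⁻⁴)(-2.2)+(7.1 × 10⁻⁴)(+3.68) = 3.1 × 10⁻³ → stable
The 123–209 m interval has Δρ < 0: lighter water underlies denser water.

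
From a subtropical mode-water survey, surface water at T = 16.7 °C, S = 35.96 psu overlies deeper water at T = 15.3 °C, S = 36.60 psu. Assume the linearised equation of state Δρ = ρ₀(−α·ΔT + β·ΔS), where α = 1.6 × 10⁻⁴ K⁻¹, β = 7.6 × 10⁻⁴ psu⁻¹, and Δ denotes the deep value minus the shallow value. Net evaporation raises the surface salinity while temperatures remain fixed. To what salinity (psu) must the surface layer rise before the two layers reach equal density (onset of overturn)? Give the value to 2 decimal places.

Neutral buoyancy requires −α(T_deep − T_surf) + β(S_deep − S_surf′) = 0.
S_surf′ = S_deep − (α/β)·ΔT = 36.60 − (1.6 × 10⁻⁴/7.6 × 10⁻⁴)·(-1.4) = 36.8947 psu.
Increase required: 36.8947 − 35.96 = 0.9347 psu.

36.89 psu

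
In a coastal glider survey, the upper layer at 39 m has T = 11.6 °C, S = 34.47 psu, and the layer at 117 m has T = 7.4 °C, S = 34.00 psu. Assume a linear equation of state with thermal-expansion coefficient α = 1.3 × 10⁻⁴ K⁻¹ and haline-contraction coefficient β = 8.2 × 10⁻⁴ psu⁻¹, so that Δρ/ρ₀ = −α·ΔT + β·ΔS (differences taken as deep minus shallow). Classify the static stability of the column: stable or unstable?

stable

ΔT = 7.4 − 11.6 = -4.2 K and ΔS = 34.00 − 34.47 = -0.47 psu (deep − shallow).
−αΔT = 5.46 × 10⁻⁴; βΔS = -3.854 × 10⁻⁴; sum Δρ/ρ₀ = 1.606 × 10⁻⁴.
Δρ/ρ₀ > 0, so Δρ > 0: deeper water is denser → statically stable.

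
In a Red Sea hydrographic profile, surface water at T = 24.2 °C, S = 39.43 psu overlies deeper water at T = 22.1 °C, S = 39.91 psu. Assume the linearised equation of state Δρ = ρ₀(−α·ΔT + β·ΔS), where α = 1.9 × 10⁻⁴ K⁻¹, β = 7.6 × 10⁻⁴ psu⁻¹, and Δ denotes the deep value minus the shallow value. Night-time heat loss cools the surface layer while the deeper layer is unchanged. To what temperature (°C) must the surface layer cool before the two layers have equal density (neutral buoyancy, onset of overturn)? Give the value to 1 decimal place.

20.2 °C

Neutral buoyancy requires Δρ = 0, i.e. −α(T_deep − T_surf′) + β(S_deep − S_surf) = 0.
T_surf′ = T_deep − (β/α)·ΔS = 22.1 − (7.6 × 10⁻⁴/1.9 × 10⁻⁴)·(+0.48) = 20.180 °C.
Cooling required: 24.2 − (20.180) = 4.020 °C.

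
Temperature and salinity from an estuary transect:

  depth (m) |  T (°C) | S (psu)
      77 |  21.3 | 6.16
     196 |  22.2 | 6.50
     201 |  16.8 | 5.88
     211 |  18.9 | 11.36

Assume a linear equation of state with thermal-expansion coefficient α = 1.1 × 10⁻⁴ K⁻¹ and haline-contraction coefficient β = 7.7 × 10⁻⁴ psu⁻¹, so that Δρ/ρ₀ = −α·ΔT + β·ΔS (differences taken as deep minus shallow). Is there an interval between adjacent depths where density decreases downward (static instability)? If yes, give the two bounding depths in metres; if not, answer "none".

none

Evaluate Δρ/ρ₀ = −αΔT + βΔS across each adjacent pair:
  77–196 m: −αΔT+βΔS = −(1.1 × 10⁻⁴)(+0.9)+(7.7 × 10⁻⁴)(+0.34) = 1.6 × 10⁻⁴ → stable
  196–201 m: −αΔT+βΔS = −(1.1 × 10⁻⁴)(-5.4)+(7.7 × 10⁻⁴)(-0.62) = 1.2 × 10⁻⁴ → stable
  201–211 m: −αΔT+βΔS = −(1.1 × 10⁻⁴)(+2.1)+(7.7 × 10⁻⁴)(+5.48) = 4.0 × 10⁻³ → stable
Every interval has Δρ > 0: the column is stably stratified throughout.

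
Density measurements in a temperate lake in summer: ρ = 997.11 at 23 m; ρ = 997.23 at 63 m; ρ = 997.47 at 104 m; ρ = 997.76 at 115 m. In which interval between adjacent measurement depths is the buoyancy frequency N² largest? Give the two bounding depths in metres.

Compute the density gradient over each adjacent pair:
  23–63 m: Δρ/Δz = 0.12/40 = 3.0 × 10⁻³ kg m⁻⁴
  63–104 m: Δρ/Δz = 0.24/41 = 5.9 × 10⁻³ kg m⁻⁴
  104–115 m: Δρ/Δz = 0.29/11 = 0.026 kg m⁻⁴
The largest gradient is in the 104–115 m interval — the pycnocline.

104–115 m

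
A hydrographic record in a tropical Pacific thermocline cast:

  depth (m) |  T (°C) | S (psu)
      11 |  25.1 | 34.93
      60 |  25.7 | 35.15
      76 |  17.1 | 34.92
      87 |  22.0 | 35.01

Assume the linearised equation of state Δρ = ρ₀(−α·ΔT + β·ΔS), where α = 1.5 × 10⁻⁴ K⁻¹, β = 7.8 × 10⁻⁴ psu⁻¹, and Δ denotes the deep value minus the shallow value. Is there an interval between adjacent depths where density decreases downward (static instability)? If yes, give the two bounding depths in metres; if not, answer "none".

76–87 m

Evaluate Δρ/ρ₀ = −αΔT + βΔS across each adjacent pair:
  11–60 m: −αΔT+βΔS = −(1.5 × 10⁻⁴)(+0.6)+(7.8 × 10⁻⁴)(+0.22) = 8.2 × 10⁻⁵ → stable
  60–76 m: −αΔT+βΔS = −(1.5 × 10⁻⁴)(-8.6)+(7.8 × 10⁻⁴)(-0.23) = 1.1 × 10⁻³ → stable
  76–87 m: −αΔT+βΔS = −(1.5 × 10⁻⁴)(+4.9)+(7.8 × 10⁻⁴)(+0.09) = -6.6 × 10⁻⁴ → UNSTABLE
The 76–87 m interval has Δρ < 0: lighter water underlies denser water.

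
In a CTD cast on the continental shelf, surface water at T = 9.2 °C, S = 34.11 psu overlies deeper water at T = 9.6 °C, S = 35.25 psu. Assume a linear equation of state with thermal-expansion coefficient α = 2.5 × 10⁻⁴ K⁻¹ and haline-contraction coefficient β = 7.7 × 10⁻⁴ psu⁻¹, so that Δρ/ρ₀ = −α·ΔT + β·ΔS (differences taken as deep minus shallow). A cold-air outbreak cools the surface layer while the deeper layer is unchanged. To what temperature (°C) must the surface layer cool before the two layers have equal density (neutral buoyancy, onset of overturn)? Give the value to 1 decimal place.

Neutral buoyancy requires Δρ = 0, i.e. −α(T_deep − T_surf′) + β(S_deep − S_surf) = 0.
T_surf′ = T_deep − (β/α)·ΔS = 9.6 − (7.7 × 10⁻⁴/2.5 × 10⁻⁴)·(+1.14) = 6.089 °C.
Cooling required: 9.2 − (6.089) = 3.111 °C.

6.1 °C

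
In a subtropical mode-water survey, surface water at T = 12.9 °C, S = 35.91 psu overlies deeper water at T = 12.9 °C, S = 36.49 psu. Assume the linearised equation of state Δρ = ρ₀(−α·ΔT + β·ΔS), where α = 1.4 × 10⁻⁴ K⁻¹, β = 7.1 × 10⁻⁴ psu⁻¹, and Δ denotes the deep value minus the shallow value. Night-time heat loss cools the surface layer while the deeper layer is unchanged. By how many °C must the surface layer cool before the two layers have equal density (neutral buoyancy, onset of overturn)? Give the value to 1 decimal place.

2.9 °C

Neutral buoyancy requires Δρ = 0, i.e. −α(T_deep − T_surf′) + β(S_deep − S_surf) = 0.
T_surf′ = T_deep − (β/α)·ΔS = 12.9 − (7.1 × 10⁻⁴/1.4 × 10⁻⁴)·(+0.58) = 9.959 °C.
Cooling required: 12.9 − (9.959) = 2.941 °C.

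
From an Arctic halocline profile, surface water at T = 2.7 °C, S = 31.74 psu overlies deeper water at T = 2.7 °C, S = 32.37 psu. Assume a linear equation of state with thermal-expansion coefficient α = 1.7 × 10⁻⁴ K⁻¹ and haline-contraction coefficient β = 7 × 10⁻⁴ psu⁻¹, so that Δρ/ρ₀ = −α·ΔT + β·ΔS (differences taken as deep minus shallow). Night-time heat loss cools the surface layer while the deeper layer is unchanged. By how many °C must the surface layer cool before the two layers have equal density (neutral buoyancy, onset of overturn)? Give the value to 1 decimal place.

2.6 °C

Neutral buoyancy requires Δρ = 0, i.e. −α(T_deep − T_surf′) + β(S_deep − S_surf) = 0.
T_surf′ = T_deep − (β/α)·ΔS = 2.7 − (7 × 10⁻⁴/1.7 × 10⁻⁴)·(+0.63) = 0.106 °C.
Cooling required: 2.7 − (0.106) = 2.594 °C.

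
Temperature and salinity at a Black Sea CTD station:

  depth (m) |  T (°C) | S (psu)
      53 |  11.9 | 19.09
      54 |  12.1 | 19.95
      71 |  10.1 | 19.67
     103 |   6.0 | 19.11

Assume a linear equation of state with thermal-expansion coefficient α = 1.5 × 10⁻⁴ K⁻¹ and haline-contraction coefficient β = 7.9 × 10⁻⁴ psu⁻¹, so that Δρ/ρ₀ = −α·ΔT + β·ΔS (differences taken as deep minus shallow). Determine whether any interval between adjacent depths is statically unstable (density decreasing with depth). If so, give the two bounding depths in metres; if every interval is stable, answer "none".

none

Evaluate Δρ/ρ₀ = −αΔT + βΔS across each adjacent pair:
  53–54 m: −αΔT+βΔS = −(1.5 × 10⁻⁴)(+0.2)+(7.9 × 10⁻⁴)(+0.86) = 6.5 × 10⁻⁴ → stable
  54–71 m: −αΔT+βΔS = −(1.5 × 10⁻⁴)(-2.0)+(7.9 × 10⁻⁴)(-0.28) = 7.9 × 10⁻⁵ → stable
  71–103 m: −αΔT+βΔS = −(1.5 × 10⁻⁴)(-4.1)+(7.9 × 10⁻⁴)(-0.56) = 1.7 × 10⁻⁴ → stable
Every interval has Δρ > 0: the column is stably stratified throughout.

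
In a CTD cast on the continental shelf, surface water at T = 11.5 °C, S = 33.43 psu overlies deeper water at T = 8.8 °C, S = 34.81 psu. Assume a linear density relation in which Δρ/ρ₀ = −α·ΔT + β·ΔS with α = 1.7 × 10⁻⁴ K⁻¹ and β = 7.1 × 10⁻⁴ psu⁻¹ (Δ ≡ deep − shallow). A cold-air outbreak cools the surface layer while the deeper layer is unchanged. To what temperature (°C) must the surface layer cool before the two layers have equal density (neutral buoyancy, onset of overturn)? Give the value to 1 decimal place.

Neutral buoyancy requires Δρ = 0, i.e. −α(T_deep − T_surf′) + β(S_deep − S_surf) = 0.
T_surf′ = T_deep − (β/α)·ΔS = 8.8 − (7.1 × 10⁻⁴/1.7 × 10⁻⁴)·(+1.38) = 3.036 °C.
Cooling required: 11.5 − (3.036) = 8.464 °C.

3.0 °C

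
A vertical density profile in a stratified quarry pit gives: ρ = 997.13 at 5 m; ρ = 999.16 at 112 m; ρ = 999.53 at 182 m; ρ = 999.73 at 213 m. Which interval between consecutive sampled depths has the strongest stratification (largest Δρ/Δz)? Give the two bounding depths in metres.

Compute the density gradient over each adjacent pair:
  5–112 m: Δρ/Δz = 2.03/107 = 0.019 kg m⁻⁴
  112–182 m: Δρ/Δz = 0.37/70 = 5.3 × 10⁻³ kg m⁻⁴
  182–213 m: Δρ/Δz = 0.20/31 = 6.5 × 10⁻³ kg m⁻⁴
The largest gradient is in the 5–112 m interval — the pycnocline.

5–112 m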